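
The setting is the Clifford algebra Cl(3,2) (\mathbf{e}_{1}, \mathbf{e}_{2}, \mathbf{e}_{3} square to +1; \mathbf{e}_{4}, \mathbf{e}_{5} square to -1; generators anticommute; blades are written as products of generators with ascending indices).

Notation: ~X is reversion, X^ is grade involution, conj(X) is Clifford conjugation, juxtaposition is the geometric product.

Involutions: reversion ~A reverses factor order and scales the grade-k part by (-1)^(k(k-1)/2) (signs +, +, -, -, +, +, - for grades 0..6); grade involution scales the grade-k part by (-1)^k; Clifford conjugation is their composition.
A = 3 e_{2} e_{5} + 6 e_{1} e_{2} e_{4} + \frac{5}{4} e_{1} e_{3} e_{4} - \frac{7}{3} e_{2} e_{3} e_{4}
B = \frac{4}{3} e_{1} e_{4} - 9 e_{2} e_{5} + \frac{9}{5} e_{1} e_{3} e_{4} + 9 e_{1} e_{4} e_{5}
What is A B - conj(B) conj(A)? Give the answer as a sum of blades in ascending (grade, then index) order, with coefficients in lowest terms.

first term: -\frac{99}{4} - 8 e_{2} - \frac{5}{3} e_{3} + \frac{21}{5} e_{1} e_{2} + \frac{54}{5} e_{2} e_{3} - 54 e_{2} e_{5} - \frac{45}{4} e_{3} e_{5} - \frac{28}{9} e_{1} e_{2} e_{3} + 27 e_{1} e_{2} e_{4} + 54 e_{1} e_{4} e_{5} + 21 e_{3} e_{4} e_{5} - 21 e_{1} e_{2} e_{3} e_{5} - 4 e_{1} e_{2} e_{4} e_{5} - \frac{117}{20} e_{1} e_{2} e_{3} e_{4} e_{5}
second term: -\frac{99}{4} + 8 e_{2} + \frac{5}{3} e_{3} - \frac{21}{5} e_{1} e_{2} - \frac{54}{5} e_{2} e_{3} + 54 e_{2} e_{5} + \frac{45}{4} e_{3} e_{5} - \frac{28}{9} e_{1} e_{2} e_{3} + 27 e_{1} e_{2} e_{4} + 54 e_{1} e_{4} e_{5} + 21 e_{3} e_{4} e_{5} - 21 e_{1} e_{2} e_{3} e_{5} - 4 e_{1} e_{2} e_{4} e_{5} + \frac{117}{20} e_{1} e_{2} e_{3} e_{4} e_{5}
Answer: -16 e_{2} - \frac{10}{3} e_{3} + \frac{42}{5} e_{1} e_{2} + \frac{108}{5} e_{2} e_{3} - 108 e_{2} e_{5} - \frac{45}{2} e_{3} e_{5} - \frac{117}{10} e_{1} e_{2} e_{3} e_{4} e_{5}


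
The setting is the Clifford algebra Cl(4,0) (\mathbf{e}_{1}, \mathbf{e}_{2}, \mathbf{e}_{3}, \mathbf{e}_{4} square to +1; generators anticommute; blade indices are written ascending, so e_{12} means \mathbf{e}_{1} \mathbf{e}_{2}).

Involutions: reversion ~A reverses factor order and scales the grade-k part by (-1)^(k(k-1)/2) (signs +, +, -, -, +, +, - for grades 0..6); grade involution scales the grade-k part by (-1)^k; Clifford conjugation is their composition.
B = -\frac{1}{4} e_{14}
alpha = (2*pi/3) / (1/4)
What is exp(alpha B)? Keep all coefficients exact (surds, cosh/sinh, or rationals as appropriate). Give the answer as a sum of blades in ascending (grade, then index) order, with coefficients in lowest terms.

B^2 = (-\frac{1}{4})^2*(e_{14})^2 = \frac{1}{16}*(-1) = -\frac{1}{16} (a basis 2-blade squares to minus the product of its generators' squares).
B^2 = -\frac{1}{16} — the negative square puts this in the circular regime; l = \frac{1}{4}, alpha*l = \frac{2 \pi}{3}, so exp(alpha B) = cos(\frac{2 \pi}{3}) + (sin(\frac{2 \pi}{3})/(\frac{1}{4}))*B = - \frac{1}{2} + (2 \sqrt{3})*B.
Answer: - \frac{1}{2} - \frac{\sqrt{3}}{2} e_{14}


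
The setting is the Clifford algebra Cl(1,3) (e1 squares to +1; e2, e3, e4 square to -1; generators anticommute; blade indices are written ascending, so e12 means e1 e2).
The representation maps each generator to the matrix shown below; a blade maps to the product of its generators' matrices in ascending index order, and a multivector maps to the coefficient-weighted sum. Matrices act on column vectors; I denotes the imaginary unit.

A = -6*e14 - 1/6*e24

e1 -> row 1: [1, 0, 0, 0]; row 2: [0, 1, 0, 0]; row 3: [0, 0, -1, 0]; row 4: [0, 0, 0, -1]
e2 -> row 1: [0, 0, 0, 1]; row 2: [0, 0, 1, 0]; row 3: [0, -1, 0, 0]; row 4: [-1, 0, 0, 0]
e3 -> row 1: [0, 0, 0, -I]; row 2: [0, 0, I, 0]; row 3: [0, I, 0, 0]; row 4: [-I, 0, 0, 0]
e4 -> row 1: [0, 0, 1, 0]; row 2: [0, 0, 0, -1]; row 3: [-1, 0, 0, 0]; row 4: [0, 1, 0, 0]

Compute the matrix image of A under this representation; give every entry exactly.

Bivector images (products of the table entries): rho(e14) = rho(e1)rho(e4) = row 1: [0, 0, 1, 0]; row 2: [0, 0, 0, -1]; row 3: [1, 0, 0, 0]; row 4: [0, -1, 0, 0]; rho(e24) = rho(e2)rho(e4) = row 1: [0, 1, 0, 0]; row 2: [-1, 0, 0, 0]; row 3: [0, 0, 0, 1]; row 4: [0, 0, -1, 0].
M = (-6)*rho(e14) + (-1/6)*rho(e24), summed entrywise:
Answer: row 1: [0, -1/6, -6, 0]; row 2: [1/6, 0, 0, 6]; row 3: [-6, 0, 0, -1/6]; row 4: [0, 6, 1/6, 0]


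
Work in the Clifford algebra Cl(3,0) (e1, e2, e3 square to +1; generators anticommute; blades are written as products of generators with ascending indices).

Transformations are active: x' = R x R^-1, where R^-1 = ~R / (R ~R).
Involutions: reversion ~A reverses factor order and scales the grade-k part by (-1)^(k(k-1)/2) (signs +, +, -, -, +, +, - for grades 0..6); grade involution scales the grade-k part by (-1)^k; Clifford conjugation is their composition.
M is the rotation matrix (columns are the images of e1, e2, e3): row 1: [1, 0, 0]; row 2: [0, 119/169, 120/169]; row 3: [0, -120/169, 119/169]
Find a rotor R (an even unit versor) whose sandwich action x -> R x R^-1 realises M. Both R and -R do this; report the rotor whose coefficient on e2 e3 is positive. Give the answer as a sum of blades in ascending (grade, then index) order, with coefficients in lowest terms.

Method: write R = a + b12*e1 e2 + b13*e1 e3 + b23*e2 e3 with a^2 + b12^2 + b13^2 + b23^2 = 1 (so R^-1 = ~R). Expanding the columns R e_j ~R gives tr M = 4a^2 - 1 and, from the antisymmetric part, M21 - M12 = -4a*b12, M13 - M31 = 4a*b13, M32 - M23 = -4a*b23.
Here tr M = 407/169, so a^2 = (1 + tr M)/4 = 144/169 and a = ±12/13. Taking a = 12/13: M21 - M12 = 0, M13 - M31 = 0, M32 - M23 = -240/169, giving b12 = 0, b13 = 0, b23 = 5/13, i.e. R = 12/13 + 5/13*e2 e3.
Its e2 e3 coefficient is already positive.
Answer: 12/13 + 5/13*e2 e3. Recall the cover is two-to-one: with M of trace 407/169, both preimages act alike, and the stated e2 e3 sign chooses the sheet.


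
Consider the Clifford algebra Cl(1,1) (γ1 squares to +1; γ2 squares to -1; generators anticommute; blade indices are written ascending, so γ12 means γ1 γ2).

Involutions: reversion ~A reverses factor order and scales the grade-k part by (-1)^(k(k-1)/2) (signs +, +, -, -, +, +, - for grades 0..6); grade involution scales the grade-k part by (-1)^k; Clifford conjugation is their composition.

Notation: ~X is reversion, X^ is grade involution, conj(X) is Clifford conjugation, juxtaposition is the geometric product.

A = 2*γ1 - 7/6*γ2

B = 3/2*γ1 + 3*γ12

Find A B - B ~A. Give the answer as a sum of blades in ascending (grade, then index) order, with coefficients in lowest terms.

first term: 3 - 7/2*γ1 + 6*γ2 + 7/4*γ12
second term: 3 + 7/2*γ1 - 6*γ2 - 7/4*γ12
Answer: -7*γ1 + 12*γ2 + 7/2*γ12


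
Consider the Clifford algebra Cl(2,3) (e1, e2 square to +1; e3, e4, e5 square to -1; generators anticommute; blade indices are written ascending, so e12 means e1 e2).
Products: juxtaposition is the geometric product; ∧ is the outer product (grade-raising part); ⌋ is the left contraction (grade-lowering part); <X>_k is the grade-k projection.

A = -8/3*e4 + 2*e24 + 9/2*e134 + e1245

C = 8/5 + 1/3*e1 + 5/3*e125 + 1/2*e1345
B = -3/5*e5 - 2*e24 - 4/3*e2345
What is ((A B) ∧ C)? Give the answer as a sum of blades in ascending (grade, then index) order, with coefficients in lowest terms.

step 1: -4 + 16/3*e2 + 4/3*e13 - 2*e15 + 8/3*e35 + 8/5*e45 + 9*e123 + 3/5*e124 + 6*e125 - 32/9*e235 - 6/5*e245 - 27/10*e1345
step 2: -32/5 - 4/3*e1 + 128/15*e2 - 16/9*e12 + 32/15*e13 - 16/5*e15 + 64/15*e35 + 64/25*e45 + 72/5*e123 + 24/25*e124 + 44/15*e125 + 8/9*e135 + 8/15*e145 - 256/45*e235 - 48/25*e245 + 32/27*e1235 + 2/5*e1245 - 158/25*e1345 - 8/3*e12345
Answer: -32/5 - 4/3*e1 + 128/15*e2 - 16/9*e12 + 32/15*e13 - 16/5*e15 + 64/15*e35 + 64/25*e45 + 72/5*e123 + 24/25*e124 + 44/15*e125 + 8/9*e135 + 8/15*e145 - 256/45*e235 - 48/25*e245 + 32/27*e1235 + 2/5*e1245 - 158/25*e1345 - 8/3*e12345


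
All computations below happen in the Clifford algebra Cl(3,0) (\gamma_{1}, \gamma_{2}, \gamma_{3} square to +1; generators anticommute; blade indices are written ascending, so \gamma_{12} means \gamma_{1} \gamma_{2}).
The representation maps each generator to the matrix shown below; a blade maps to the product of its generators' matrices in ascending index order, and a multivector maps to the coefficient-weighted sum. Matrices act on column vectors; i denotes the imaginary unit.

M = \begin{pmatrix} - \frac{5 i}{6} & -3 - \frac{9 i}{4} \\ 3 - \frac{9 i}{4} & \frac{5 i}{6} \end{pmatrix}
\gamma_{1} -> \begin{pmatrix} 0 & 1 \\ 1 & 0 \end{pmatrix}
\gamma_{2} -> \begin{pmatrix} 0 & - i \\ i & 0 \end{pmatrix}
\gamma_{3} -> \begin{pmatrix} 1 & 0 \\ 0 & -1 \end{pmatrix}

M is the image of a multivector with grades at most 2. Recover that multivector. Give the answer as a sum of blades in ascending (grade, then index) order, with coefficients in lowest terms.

Method: 1, rho(\gamma_{1}), rho(\gamma_{2}), rho(\gamma_{3}) form a trace-orthogonal basis of the 2x2 complex matrices (tr(X Y) = 2 if X = Y, else 0), so M = m0*1 + m1*rho(\gamma_{1}) + m2*rho(\gamma_{2}) + m3*rho(\gamma_{3}) with m0 = tr(M)/2 = 0, m1 = tr(M rho(\gamma_{1}))/2 = - \frac{9 i}{4}, m2 = tr(M rho(\gamma_{2}))/2 = - 3 i, m3 = tr(M rho(\gamma_{3}))/2 = - \frac{5 i}{6}.
Multiplying table entries, the bivector images are rho(\gamma_{12}) = i*rho(\gamma_{3}), rho(\gamma_{13}) = -i*rho(\gamma_{2}), rho(\gamma_{23}) = i*rho(\gamma_{1}); with real blade coefficients the real parts of m0..m3 are the coefficients of 1, \gamma_{1}, \gamma_{2}, \gamma_{3} and the imaginary parts give the bivectors (\gamma_{23}: Im m1, \gamma_{13}: -Im m2, \gamma_{12}: Im m3).
Answer: -\frac{5}{6} \gamma_{12} + 3 \gamma_{13} - \frac{9}{4} \gamma_{23}


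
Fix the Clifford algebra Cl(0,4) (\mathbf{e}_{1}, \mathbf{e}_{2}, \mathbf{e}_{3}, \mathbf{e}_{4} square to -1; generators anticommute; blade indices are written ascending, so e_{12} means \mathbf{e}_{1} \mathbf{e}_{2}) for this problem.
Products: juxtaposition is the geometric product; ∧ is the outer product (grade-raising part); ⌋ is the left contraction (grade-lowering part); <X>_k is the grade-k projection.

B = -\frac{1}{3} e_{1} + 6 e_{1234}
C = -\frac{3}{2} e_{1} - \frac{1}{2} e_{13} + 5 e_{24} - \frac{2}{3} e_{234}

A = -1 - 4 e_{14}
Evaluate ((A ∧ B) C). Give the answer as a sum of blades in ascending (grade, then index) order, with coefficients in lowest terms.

step 1: \frac{1}{3} e_{1} - 6 e_{1234}
step 2: \frac{1}{2} + 4 e_{1} + \frac{1}{6} e_{3} - 30 e_{13} + 3 e_{24} + \frac{5}{3} e_{124} + 9 e_{234} - \frac{2}{9} e_{1234}
Answer: \frac{1}{2} + 4 e_{1} + \frac{1}{6} e_{3} - 30 e_{13} + 3 e_{24} + \frac{5}{3} e_{124} + 9 e_{234} - \frac{2}{9} e_{1234}


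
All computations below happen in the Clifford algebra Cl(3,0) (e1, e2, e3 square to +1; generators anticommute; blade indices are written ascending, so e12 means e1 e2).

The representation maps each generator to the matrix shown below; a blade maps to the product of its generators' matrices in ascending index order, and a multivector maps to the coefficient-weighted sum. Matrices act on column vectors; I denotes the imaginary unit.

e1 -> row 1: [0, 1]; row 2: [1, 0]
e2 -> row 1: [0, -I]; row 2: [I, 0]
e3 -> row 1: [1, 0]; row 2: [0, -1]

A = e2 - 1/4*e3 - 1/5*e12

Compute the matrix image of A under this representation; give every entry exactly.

Bivector images (products of the table entries): rho(e12) = rho(e1)rho(e2) = row 1: [I, 0]; row 2: [0, -I].
M = (1)*rho(e2) + (-1/4)*rho(e3) + (-1/5)*rho(e12), summed entrywise:
Answer: row 1: [-1/4 - I/5, -I]; row 2: [I, 1/4 + I/5]


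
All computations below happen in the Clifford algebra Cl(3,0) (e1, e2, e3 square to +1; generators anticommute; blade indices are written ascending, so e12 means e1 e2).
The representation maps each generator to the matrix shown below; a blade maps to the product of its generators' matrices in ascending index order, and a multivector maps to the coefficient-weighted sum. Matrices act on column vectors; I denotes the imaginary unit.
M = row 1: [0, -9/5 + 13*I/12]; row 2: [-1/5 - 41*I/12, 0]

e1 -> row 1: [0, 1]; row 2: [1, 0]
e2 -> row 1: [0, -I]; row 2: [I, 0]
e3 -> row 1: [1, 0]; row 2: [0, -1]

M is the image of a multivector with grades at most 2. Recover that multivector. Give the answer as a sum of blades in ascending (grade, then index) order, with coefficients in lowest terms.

Method: 1, rho(e1), rho(e2), rho(e3) form a trace-orthogonal basis of the 2x2 complex matrices (tr(X Y) = 2 if X = Y, else 0), so M = m0*1 + m1*rho(e1) + m2*rho(e2) + m3*rho(e3) with m0 = tr(M)/2 = 0, m1 = tr(M rho(e1))/2 = -1 - 7*I/6, m2 = tr(M rho(e2))/2 = -9/4 - 4*I/5, m3 = tr(M rho(e3))/2 = 0.
Multiplying table entries, the bivector images are rho(e12) = I*rho(e3), rho(e13) = -I*rho(e2), rho(e23) = I*rho(e1); with real blade coefficients the real parts of m0..m3 are the coefficients of 1, e1, e2, e3 and the imaginary parts give the bivectors (e23: Im m1, e13: -Im m2, e12: Im m3).
Answer: -e1 - 9/4*e2 + 4/5*e13 - 7/6*e23


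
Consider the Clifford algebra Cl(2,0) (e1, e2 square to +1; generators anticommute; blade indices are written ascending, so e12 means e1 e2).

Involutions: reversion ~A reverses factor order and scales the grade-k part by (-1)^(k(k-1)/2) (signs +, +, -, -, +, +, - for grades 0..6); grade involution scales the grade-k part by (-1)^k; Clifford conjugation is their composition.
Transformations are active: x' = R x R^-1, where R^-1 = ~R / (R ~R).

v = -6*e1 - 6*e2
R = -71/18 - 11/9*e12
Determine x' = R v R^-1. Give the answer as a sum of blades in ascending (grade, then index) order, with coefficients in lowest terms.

~R = -71/18 + 11/9*e12, and R ~R = 5525/324, so R^-1 = ~R / (5525/324).
R v = 31*e1 + 49/3*e2
Answer: -46086/5525*e1 - 8598/5525*e2


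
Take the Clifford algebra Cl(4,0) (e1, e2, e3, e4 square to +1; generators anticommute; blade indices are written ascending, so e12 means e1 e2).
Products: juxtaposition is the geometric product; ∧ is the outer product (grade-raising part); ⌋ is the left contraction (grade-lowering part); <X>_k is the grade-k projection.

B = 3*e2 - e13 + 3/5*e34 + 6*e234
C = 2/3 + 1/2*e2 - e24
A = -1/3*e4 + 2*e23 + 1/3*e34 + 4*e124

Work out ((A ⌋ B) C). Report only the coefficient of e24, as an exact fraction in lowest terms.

step 1: -1/5 - 2*e2 + 1/5*e3 - 12*e4 - 2*e23
step 2: -17/15 - 403/30*e2 + 17/15*e3 - 6*e4 - 43/30*e23 + 31/5*e24 - 2*e34 + 1/5*e234
Answer: 31/5


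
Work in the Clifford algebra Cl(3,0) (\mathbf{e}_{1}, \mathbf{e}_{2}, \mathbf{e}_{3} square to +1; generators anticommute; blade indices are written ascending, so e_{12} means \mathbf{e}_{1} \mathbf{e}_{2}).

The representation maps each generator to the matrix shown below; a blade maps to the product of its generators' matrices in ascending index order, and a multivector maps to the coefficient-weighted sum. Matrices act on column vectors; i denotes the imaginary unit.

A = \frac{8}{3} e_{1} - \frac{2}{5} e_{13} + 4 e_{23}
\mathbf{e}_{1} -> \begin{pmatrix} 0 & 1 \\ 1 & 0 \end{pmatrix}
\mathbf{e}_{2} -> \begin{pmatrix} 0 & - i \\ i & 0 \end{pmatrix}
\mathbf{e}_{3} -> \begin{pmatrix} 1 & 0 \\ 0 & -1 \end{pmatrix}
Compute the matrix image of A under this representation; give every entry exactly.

Bivector images (products of the table entries): rho(e_{13}) = rho(\mathbf{e}_{1})rho(\mathbf{e}_{3}) = \begin{pmatrix} 0 & -1 \\ 1 & 0 \end{pmatrix}; rho(e_{23}) = rho(\mathbf{e}_{2})rho(\mathbf{e}_{3}) = \begin{pmatrix} 0 & i \\ i & 0 \end{pmatrix}.
M = (\frac{8}{3})*rho(e_{1}) + (-\frac{2}{5})*rho(e_{13}) + (4)*rho(e_{23}), summed entrywise:
Answer: \begin{pmatrix} 0 & \frac{46}{15} + 4 i \\ \frac{34}{15} + 4 i & 0 \end{pmatrix}


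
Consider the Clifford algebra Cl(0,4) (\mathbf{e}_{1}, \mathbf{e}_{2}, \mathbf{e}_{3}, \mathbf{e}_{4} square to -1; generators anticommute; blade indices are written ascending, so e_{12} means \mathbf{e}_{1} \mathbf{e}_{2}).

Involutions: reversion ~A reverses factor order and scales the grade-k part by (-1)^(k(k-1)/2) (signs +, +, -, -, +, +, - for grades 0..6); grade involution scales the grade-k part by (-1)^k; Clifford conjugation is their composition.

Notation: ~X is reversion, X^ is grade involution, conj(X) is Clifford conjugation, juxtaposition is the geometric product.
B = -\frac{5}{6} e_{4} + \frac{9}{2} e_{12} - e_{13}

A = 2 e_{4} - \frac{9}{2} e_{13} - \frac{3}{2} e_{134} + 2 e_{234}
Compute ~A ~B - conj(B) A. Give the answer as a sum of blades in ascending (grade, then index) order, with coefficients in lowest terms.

first term: -\frac{17}{6} - \frac{3}{2} e_{4} + \frac{5}{4} e_{13} + \frac{223}{12} e_{23} - 7 e_{124} + \frac{29}{4} e_{134} + \frac{27}{4} e_{234}
second term: \frac{17}{6} + \frac{3}{2} e_{4} + \frac{5}{4} e_{13} + \frac{223}{12} e_{23} - 7 e_{124} + \frac{29}{4} e_{134} + \frac{27}{4} e_{234}
Answer: -\frac{17}{3} - 3 e_{4}


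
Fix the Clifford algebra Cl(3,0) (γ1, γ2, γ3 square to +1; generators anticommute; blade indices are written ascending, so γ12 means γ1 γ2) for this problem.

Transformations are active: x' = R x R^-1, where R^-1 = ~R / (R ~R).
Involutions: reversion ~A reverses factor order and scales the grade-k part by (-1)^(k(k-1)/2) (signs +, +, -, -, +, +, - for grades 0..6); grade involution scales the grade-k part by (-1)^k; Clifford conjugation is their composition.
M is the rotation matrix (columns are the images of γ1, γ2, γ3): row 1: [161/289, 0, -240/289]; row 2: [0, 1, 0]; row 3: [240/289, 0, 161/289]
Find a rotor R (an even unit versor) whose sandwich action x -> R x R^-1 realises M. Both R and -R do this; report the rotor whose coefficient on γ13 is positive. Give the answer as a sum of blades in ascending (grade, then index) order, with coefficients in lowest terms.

Method: write R = a + b12*γ12 + b13*γ13 + b23*γ23 with a^2 + b12^2 + b13^2 + b23^2 = 1 (so R^-1 = ~R). Expanding the columns R e_j ~R gives tr M = 4a^2 - 1 and, from the antisymmetric part, M21 - M12 = -4a*b12, M13 - M31 = 4a*b13, M32 - M23 = -4a*b23.
Here tr M = 611/289, so a^2 = (1 + tr M)/4 = 225/289 and a = ±15/17. Taking a = 15/17: M21 - M12 = 0, M13 - M31 = -480/289, M32 - M23 = 0, giving b12 = 0, b13 = -8/17, b23 = 0, i.e. R = 15/17 - 8/17*γ13.
Its γ13 coefficient is negative, so report the other preimage -R.
Answer: -15/17 + 8/17*γ13. Sheet selection: the two-to-one cover makes ±R indistinguishable at the matrix level (trace 611/289), so uniqueness comes from the required sign on γ13.


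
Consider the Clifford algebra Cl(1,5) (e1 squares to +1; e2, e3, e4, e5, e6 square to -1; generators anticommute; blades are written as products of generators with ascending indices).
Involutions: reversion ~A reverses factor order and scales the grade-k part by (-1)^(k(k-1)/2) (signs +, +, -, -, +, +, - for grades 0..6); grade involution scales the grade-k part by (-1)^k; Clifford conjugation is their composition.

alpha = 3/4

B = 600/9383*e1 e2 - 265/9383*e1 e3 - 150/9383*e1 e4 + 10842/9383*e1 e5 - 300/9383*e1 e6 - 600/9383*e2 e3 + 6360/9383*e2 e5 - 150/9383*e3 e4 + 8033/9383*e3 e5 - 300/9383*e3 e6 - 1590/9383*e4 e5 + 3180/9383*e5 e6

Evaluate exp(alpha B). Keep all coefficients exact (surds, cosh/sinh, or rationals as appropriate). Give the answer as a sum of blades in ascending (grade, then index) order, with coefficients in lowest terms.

B^2 term by term: the squares give (600/9383)^2*(e1 e2)^2 + (-265/9383)^2*(e1 e3)^2 + (-150/9383)^2*(e1 e4)^2 + (10842/9383)^2*(e1 e5)^2 + (-300/9383)^2*(e1 e6)^2 + (-600/9383)^2*(e2 e3)^2 + (6360/9383)^2*(e2 e5)^2 + (-150/9383)^2*(e3 e4)^2 + (8033/9383)^2*(e3 e5)^2 + (-300/9383)^2*(e3 e6)^2 + (-1590/9383)^2*(e4 e5)^2 + (3180/9383)^2*(e5 e6)^2 = 360000/88040689*(+1) + 70225/88040689*(+1) + 22500/88040689*(+1) + 117548964/88040689*(+1) + 90000/88040689*(+1) + 360000/88040689*(-1) + 40449600/88040689*(-1) + 22500/88040689*(-1) + 64529089/88040689*(-1) + 90000/88040689*(-1) + 2528100/88040689*(-1) + 10112400/88040689*(-1) = 0 (each basis 2-blade squares to minus the product of its generators' squares); cross terms between blades sharing an index anticommute and cancel; the commuting (index-disjoint) pairs give grade-4 terms 2*c*c'*(blade product), which cancel blade by blade — e1 e2 e3 e4: -180000/88040689 + 180000/88040689 = 0; e1 e2 e3 e5: 9639600/88040689 + 3370800/88040689 - 13010400/88040689 = 0; e1 e2 e3 e6: -360000/88040689 + 360000/88040689 = 0; e1 e2 e4 e5: -1908000/88040689 + 1908000/88040689 = 0; e1 e2 e5 e6: 3816000/88040689 - 3816000/88040689 = 0; e1 e3 e4 e5: 842700/88040689 + 2409900/88040689 - 3252600/88040689 = 0; e1 e3 e4 e6: -90000/88040689 + 90000/88040689 = 0; e1 e3 e5 e6: -1685400/88040689 + 6505200/88040689 - 4819800/88040689 = 0; e1 e4 e5 e6: -954000/88040689 + 954000/88040689 = 0; e2 e3 e4 e5: 1908000/88040689 - 1908000/88040689 = 0; e2 e3 e5 e6: -3816000/88040689 + 3816000/88040689 = 0; e3 e4 e5 e6: -954000/88040689 + 954000/88040689 = 0 — confirming B is simple. So B^2 = 0.
B^2 = 0, and the exponential is exactly linear here: exp(alpha B) = 1 + alpha B (parabolic case).
Answer: 1 + 450/9383*e1 e2 - 795/37532*e1 e3 - 225/18766*e1 e4 + 16263/18766*e1 e5 - 225/9383*e1 e6 - 450/9383*e2 e3 + 4770/9383*e2 e5 - 225/18766*e3 e4 + 24099/37532*e3 e5 - 225/9383*e3 e6 - 2385/18766*e4 e5 + 2385/9383*e5 e6


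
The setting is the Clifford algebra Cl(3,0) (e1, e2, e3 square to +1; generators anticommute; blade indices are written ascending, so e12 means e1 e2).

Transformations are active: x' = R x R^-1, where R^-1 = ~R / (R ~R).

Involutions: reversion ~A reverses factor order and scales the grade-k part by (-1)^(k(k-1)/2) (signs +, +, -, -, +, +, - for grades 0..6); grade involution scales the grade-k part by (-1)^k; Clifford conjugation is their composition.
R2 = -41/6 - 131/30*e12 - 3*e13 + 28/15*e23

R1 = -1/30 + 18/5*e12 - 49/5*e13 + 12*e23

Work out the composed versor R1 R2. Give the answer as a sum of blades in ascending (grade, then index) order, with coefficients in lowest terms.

Distribute over the terms of R1 (each basis-blade product reordered to ascending indices, repeated generators contracted through their squares):
(-1/30) R2 = 41/180 + 131/900*e12 + 1/10*e13 - 14/225*e23
(18/5*e12) R2 = 393/25 - 123/5*e12 + 168/25*e13 + 54/5*e23
(-49/5*e13) R2 = -147/5 + 1372/75*e12 + 2009/30*e13 + 6419/150*e23
(12*e23) R2 = -112/5 - 36*e12 + 262/5*e13 - 82*e23
Summing the partial products and collecting blades:
Answer: -32267/900 - 7589/180*e12 + 9464/75*e13 - 12811/450*e23


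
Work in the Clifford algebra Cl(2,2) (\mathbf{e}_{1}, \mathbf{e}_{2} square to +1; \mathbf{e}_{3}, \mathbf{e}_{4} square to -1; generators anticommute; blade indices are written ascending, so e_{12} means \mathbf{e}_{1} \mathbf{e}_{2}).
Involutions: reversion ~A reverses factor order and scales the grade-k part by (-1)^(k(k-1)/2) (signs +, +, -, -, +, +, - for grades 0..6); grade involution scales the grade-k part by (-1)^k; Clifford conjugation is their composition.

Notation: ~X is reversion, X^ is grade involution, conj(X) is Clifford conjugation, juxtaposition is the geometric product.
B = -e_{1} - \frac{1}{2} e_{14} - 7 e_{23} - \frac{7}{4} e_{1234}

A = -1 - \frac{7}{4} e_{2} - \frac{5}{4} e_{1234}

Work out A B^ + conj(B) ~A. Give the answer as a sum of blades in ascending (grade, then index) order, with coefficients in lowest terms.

first term: \frac{35}{16} - e_{1} + \frac{49}{4} e_{3} + \frac{7}{4} e_{12} + \frac{37}{4} e_{14} + \frac{61}{8} e_{23} - \frac{7}{8} e_{124} - \frac{49}{16} e_{134} + \frac{5}{4} e_{234} + \frac{7}{4} e_{1234}
second term: \frac{35}{16} - e_{1} + \frac{49}{4} e_{3} - \frac{7}{4} e_{12} - \frac{37}{4} e_{14} - \frac{61}{8} e_{23} + \frac{7}{8} e_{124} + \frac{49}{16} e_{134} - \frac{5}{4} e_{234} + \frac{7}{4} e_{1234}
Answer: \frac{35}{8} - 2 e_{1} + \frac{49}{2} e_{3} + \frac{7}{2} e_{1234}


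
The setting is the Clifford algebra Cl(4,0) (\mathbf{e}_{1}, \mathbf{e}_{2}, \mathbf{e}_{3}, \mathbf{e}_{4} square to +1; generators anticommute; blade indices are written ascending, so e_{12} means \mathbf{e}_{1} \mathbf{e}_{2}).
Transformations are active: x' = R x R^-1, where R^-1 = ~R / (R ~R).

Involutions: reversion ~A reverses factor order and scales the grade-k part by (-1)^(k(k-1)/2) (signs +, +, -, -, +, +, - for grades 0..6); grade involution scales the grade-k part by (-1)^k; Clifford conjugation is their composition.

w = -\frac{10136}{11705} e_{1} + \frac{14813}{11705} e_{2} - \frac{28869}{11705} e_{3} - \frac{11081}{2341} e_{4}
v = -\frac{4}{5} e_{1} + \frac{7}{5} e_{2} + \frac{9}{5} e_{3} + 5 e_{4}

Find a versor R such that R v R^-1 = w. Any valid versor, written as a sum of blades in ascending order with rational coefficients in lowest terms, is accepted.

Sketch: the shared square \frac{771}{25} makes R = v + w = -\frac{3900}{2341} e_{1} + \frac{6240}{2341} e_{2} - \frac{1560}{2341} e_{3} + \frac{624}{2341} e_{4} the natural versor; its sandwich fixes that direction, negates (v - w)/2, and sends v to w.
Answer: -\frac{3900}{2341} e_{1} + \frac{6240}{2341} e_{2} - \frac{1560}{2341} e_{3} + \frac{624}{2341} e_{4}


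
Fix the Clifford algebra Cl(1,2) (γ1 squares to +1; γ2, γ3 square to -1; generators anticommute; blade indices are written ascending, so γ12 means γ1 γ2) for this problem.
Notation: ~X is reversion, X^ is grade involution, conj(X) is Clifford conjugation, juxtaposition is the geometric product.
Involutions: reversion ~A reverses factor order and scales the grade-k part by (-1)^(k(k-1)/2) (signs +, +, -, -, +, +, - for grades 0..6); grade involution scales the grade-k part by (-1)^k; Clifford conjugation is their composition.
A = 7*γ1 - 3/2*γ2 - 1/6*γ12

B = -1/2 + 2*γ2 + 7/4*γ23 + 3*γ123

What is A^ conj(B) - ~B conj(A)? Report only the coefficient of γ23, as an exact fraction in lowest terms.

first term: 3 + 19/6*γ1 - 3/4*γ2 + 17/8*γ3 + 169/12*γ12 + 101/24*γ13 - 21*γ23 + 49/4*γ123
second term: -3 + 23/6*γ1 - 3/4*γ2 - 25/8*γ3 + 167/12*γ12 - 115/24*γ13 + 21*γ23 + 49/4*γ123
Answer: -42


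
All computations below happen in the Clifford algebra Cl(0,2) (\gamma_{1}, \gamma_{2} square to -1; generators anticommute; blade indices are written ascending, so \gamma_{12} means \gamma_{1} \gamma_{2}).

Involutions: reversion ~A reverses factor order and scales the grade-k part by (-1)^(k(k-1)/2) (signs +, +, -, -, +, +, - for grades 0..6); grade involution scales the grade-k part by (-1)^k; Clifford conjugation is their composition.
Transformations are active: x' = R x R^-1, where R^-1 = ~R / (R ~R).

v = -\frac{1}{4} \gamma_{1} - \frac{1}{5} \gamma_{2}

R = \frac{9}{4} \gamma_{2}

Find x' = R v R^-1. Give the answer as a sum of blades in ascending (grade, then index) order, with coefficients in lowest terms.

~R = \frac{9}{4} \gamma_{2}, and R ~R = -\frac{81}{16}, so R^-1 = ~R / (-\frac{81}{16}).
R v = \frac{9}{20} + \frac{9}{16} \gamma_{12}
Answer: \frac{1}{4} \gamma_{1} - \frac{1}{5} \gamma_{2}


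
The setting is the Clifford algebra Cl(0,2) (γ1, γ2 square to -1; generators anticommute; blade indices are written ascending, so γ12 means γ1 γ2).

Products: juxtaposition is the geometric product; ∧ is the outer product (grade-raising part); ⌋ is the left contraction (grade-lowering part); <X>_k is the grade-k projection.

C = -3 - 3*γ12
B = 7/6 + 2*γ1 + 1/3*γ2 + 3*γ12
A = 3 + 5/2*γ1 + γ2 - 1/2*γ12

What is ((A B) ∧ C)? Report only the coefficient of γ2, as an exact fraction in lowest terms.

step 1: -1/3 + 145/12*γ1 - 19/3*γ2 + 29/4*γ12
step 2: 1 - 145/4*γ1 + 19*γ2 - 83/4*γ12
Answer: 19


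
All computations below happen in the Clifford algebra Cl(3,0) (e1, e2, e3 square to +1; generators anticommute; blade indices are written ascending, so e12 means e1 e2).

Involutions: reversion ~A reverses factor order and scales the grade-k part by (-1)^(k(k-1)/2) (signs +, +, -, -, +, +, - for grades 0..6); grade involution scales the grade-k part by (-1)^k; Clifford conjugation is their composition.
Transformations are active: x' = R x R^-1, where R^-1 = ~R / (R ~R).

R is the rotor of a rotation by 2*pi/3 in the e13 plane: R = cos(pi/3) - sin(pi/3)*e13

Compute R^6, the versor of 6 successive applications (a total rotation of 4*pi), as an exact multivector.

Because a rotor carries half the rotation angle, composing 6 copies of this e13-plane rotor multiplies the phase: 6*(pi/3) = 2*pi, hence R^6 = cos(2*pi) - sin(2*pi)*e13.
cos(2*pi) = 1 and sin(2*pi) = 0, so R^6 = 1. The total rotation 4*pi is 2 full turns, so every vector returns to itself, yet the rotor is +1, back on the identity sheet (an even number of 2*pi turns).
Answer: 1


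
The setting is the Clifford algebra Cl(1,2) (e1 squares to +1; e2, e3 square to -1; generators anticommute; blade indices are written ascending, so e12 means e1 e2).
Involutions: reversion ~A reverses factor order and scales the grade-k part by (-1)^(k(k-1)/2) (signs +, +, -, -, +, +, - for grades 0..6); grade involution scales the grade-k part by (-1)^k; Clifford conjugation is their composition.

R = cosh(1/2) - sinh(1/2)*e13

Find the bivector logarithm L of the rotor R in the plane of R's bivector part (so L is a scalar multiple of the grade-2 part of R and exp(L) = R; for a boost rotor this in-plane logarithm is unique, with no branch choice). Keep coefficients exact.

The scalar part of R is cosh(1/2), so cosh pins the rapidity up to sign — the sign comes from the bivector part; dividing that part by sinh of the rapidity yields the plane, and the in-plane L = rapidity * plane is unique because the two sign choices cancel.
Concretely: cosh(rapidity) = cosh(1/2) gives rapidity = ±1/2, and since rapidity/sinh(rapidity) is even the sign is immaterial: L = (rapidity/sinh(rapidity)) * <R>_2 = (1/(2*sinh(1/2))) * <R>_2.
Answer: -1/2*e13


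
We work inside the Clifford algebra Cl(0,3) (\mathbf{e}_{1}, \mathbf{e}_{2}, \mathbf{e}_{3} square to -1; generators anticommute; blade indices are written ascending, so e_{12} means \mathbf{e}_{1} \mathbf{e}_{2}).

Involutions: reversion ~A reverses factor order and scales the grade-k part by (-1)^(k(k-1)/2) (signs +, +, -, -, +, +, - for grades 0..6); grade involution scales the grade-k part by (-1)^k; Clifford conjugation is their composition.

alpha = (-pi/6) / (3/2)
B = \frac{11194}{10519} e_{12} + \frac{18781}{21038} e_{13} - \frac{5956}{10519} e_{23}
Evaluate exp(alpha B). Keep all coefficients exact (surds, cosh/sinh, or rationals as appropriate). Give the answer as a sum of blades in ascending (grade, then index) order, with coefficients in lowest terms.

B^2 term by term: the squares give (\frac{11194}{10519})^2*(e_{12})^2 + (\frac{18781}{21038})^2*(e_{13})^2 + (-\frac{5956}{10519})^2*(e_{23})^2 = \frac{125305636}{110649361}*(-1) + \frac{352725961}{442597444}*(-1) + \frac{35473936}{110649361}*(-1) = -\frac{9}{4} (each basis 2-blade squares to minus the product of its generators' squares); cross terms between blades sharing an index anticommute and cancel. So B^2 = -\frac{9}{4}.
B^2 = -\frac{9}{4} — a negative square means the series sums to a rotation: l = \frac{3}{2}, alpha*l = - \frac{\pi}{6}, so exp(alpha B) = cos(- \frac{\pi}{6}) + (sin(- \frac{\pi}{6})/(\frac{3}{2}))*B = \frac{\sqrt{3}}{2} + (- \frac{1}{3})*B.
Answer: \frac{\sqrt{3}}{2} - \frac{11194}{31557} e_{12} - \frac{18781}{63114} e_{13} + \frac{5956}{31557} e_{23}


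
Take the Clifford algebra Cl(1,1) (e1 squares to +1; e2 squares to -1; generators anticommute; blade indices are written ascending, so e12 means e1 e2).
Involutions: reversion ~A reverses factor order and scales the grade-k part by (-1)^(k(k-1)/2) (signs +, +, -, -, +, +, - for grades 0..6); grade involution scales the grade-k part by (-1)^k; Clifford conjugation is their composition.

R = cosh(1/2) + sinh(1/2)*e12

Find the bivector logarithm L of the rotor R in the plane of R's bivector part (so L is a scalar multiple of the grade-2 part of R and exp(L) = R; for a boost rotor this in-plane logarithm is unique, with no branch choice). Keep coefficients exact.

The scalar part of R is cosh(1/2), which fixes the rapidity magnitude through cosh (cosh is even, so it cannot fix the sign — the bivector part carries that); dividing the bivector part by sinh of the rapidity gives the plane, and L = rapidity * plane, where the joint sign ambiguity of (rapidity, plane) cancels in the product.
Concretely: cosh(rapidity) = cosh(1/2) gives rapidity = ±1/2, and since rapidity/sinh(rapidity) is even the sign is immaterial: L = (rapidity/sinh(rapidity)) * <R>_2 = (1/(2*sinh(1/2))) * <R>_2.
Answer: 1/2*e12


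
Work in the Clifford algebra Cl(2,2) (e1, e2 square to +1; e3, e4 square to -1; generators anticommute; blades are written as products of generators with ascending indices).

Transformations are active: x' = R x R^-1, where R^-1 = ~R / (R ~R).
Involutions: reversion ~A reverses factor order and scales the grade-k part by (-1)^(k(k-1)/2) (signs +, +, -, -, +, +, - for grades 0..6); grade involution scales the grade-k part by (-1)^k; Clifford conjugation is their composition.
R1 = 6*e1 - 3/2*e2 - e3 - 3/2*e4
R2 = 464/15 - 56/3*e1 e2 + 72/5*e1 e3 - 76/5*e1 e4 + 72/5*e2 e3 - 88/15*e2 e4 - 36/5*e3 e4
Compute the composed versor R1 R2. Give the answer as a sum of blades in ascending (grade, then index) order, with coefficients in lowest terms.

Distribute over the terms of R1 (each basis-blade product reordered to ascending indices, repeated generators contracted through their squares):
(6*e1) R2 = 928/5*e1 - 112*e2 + 432/5*e3 - 456/5*e4 + 432/5*e1 e2 e3 - 176/5*e1 e2 e4 - 216/5*e1 e3 e4
(-3/2*e2) R2 = -28*e1 - 232/5*e2 - 108/5*e3 + 44/5*e4 + 108/5*e1 e2 e3 - 114/5*e1 e2 e4 + 54/5*e2 e3 e4
(-e3) R2 = -72/5*e1 - 72/5*e2 - 464/15*e3 - 36/5*e4 + 56/3*e1 e2 e3 - 76/5*e1 e3 e4 - 88/15*e2 e3 e4
(-3/2*e4) R2 = 114/5*e1 + 44/5*e2 + 54/5*e3 - 232/5*e4 + 28*e1 e2 e4 - 108/5*e1 e3 e4 - 108/5*e2 e3 e4
Summing the partial products and collecting blades:
Answer: 166*e1 - 164*e2 + 134/3*e3 - 136*e4 + 380/3*e1 e2 e3 - 30*e1 e2 e4 - 80*e1 e3 e4 - 50/3*e2 e3 e4


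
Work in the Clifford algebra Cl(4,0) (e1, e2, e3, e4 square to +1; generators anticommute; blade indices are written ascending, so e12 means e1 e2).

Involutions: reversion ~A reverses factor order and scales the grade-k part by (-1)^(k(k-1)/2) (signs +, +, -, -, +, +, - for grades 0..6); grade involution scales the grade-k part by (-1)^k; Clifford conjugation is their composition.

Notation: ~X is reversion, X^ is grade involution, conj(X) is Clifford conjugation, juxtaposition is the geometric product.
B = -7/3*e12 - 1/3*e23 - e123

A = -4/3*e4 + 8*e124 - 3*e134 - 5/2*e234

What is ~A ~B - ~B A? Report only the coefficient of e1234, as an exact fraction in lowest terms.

first term: 107/6*e4 + 5/2*e14 - 3*e24 - 8*e34 - 37/9*e124 - 17/2*e134 + 59/9*e234 + 4/3*e1234
second term: -107/6*e4 + 5/2*e14 - 3*e24 - 8*e34 - 37/9*e124 - 17/2*e134 + 59/9*e234 - 4/3*e1234
Answer: 8/3


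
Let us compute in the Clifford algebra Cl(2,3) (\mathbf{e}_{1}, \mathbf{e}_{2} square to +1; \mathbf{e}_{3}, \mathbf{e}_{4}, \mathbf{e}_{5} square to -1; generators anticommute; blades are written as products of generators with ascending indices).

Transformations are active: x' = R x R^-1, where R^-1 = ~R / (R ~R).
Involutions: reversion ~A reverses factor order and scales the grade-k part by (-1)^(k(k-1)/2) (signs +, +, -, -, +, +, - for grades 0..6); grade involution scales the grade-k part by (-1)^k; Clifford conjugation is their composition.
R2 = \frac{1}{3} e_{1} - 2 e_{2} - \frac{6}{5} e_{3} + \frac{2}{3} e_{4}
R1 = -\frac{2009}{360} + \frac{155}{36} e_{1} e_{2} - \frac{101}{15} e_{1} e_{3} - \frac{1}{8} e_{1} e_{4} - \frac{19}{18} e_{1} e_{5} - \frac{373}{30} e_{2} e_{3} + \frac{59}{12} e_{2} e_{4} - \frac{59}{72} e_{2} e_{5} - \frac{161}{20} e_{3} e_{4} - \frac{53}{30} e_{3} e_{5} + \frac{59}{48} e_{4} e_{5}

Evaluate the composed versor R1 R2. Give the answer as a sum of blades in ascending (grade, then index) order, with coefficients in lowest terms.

Distribute over the terms of R2 (each basis-blade product reordered to ascending indices, repeated generators contracted through their squares):
R1 (\frac{1}{3} e_{1}) = -\frac{2009}{1080} e_{1} - \frac{155}{108} e_{2} + \frac{101}{45} e_{3} + \frac{1}{24} e_{4} + \frac{19}{54} e_{5} - \frac{373}{90} e_{1} e_{2} e_{3} + \frac{59}{36} e_{1} e_{2} e_{4} - \frac{59}{216} e_{1} e_{2} e_{5} - \frac{161}{60} e_{1} e_{3} e_{4} - \frac{53}{90} e_{1} e_{3} e_{5} + \frac{59}{144} e_{1} e_{4} e_{5}
R1 (-2 e_{2}) = -\frac{155}{18} e_{1} + \frac{2009}{180} e_{2} - \frac{373}{15} e_{3} + \frac{59}{6} e_{4} - \frac{59}{36} e_{5} - \frac{202}{15} e_{1} e_{2} e_{3} - \frac{1}{4} e_{1} e_{2} e_{4} - \frac{19}{9} e_{1} e_{2} e_{5} + \frac{161}{10} e_{2} e_{3} e_{4} + \frac{53}{15} e_{2} e_{3} e_{5} - \frac{59}{24} e_{2} e_{4} e_{5}
R1 (-\frac{6}{5} e_{3}) = -\frac{202}{25} e_{1} - \frac{373}{25} e_{2} + \frac{2009}{300} e_{3} + \frac{483}{50} e_{4} + \frac{53}{25} e_{5} - \frac{31}{6} e_{1} e_{2} e_{3} - \frac{3}{20} e_{1} e_{3} e_{4} - \frac{19}{15} e_{1} e_{3} e_{5} + \frac{59}{10} e_{2} e_{3} e_{4} - \frac{59}{60} e_{2} e_{3} e_{5} - \frac{59}{40} e_{3} e_{4} e_{5}
R1 (\frac{2}{3} e_{4}) = \frac{1}{12} e_{1} - \frac{59}{18} e_{2} + \frac{161}{30} e_{3} - \frac{2009}{540} e_{4} + \frac{59}{72} e_{5} + \frac{155}{54} e_{1} e_{2} e_{4} - \frac{202}{45} e_{1} e_{3} e_{4} + \frac{19}{27} e_{1} e_{4} e_{5} - \frac{373}{45} e_{2} e_{3} e_{4} + \frac{59}{108} e_{2} e_{4} e_{5} + \frac{53}{45} e_{3} e_{4} e_{5}
Summing the partial products and collecting blades:
Answer: -\frac{99727}{5400} e_{1} - \frac{11437}{1350} e_{2} - \frac{9503}{900} e_{3} + \frac{85399}{5400} e_{4} + \frac{8923}{5400} e_{5} - \frac{205}{9} e_{1} e_{2} e_{3} + \frac{115}{27} e_{1} e_{2} e_{4} - \frac{515}{216} e_{1} e_{2} e_{5} - \frac{659}{90} e_{1} e_{3} e_{4} - \frac{167}{90} e_{1} e_{3} e_{5} + \frac{481}{432} e_{1} e_{4} e_{5} + \frac{617}{45} e_{2} e_{3} e_{4} + \frac{51}{20} e_{2} e_{3} e_{5} - \frac{413}{216} e_{2} e_{4} e_{5} - \frac{107}{360} e_{3} e_{4} e_{5}


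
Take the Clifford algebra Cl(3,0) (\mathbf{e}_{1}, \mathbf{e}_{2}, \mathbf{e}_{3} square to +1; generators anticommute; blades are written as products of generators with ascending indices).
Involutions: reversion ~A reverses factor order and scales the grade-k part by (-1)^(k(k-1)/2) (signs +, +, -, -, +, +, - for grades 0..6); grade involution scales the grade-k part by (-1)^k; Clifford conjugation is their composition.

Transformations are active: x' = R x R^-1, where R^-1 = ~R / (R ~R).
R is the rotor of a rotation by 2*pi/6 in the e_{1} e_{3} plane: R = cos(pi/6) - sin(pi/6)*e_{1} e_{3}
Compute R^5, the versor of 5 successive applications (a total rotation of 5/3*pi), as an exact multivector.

Rotor phase runs at HALF the rotation angle; powers of one rotor simply add phase, so after 5 steps in e_{1} e_{3} the phase is 5*pi/6 = \frac{5 \pi}{6} and R^5 = cos(\frac{5 \pi}{6}) - sin(\frac{5 \pi}{6})*e_{1} e_{3}.
cos(\frac{5 \pi}{6}) = - \frac{\sqrt{3}}{2} and sin(\frac{5 \pi}{6}) = \frac{1}{2}, so R^5 = - \frac{\sqrt{3}}{2} - \frac{1}{2} e_{1} e_{3}. The net rotation is 5/3*pi; the rotor keeps the half-angle phase exactly.
Answer: - \frac{\sqrt{3}}{2} - \frac{1}{2} e_{1} e_{3}


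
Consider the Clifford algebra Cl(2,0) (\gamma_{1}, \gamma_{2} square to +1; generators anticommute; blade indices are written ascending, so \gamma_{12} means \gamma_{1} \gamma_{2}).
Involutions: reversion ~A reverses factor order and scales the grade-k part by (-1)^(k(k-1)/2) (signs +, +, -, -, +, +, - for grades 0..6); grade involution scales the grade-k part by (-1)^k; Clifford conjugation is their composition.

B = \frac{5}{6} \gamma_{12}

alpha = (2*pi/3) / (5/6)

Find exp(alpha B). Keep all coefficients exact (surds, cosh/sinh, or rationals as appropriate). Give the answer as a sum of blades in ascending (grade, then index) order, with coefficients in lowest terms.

B^2 = (\frac{5}{6})^2*(\gamma_{12})^2 = \frac{25}{36}*(-1) = -\frac{25}{36} (a basis 2-blade squares to minus the product of its generators' squares).
B^2 = -\frac{25}{36} — B^2 < 0, so the exponential closes trigonometrically: l = \frac{5}{6}, alpha*l = \frac{2 \pi}{3}, so exp(alpha B) = cos(\frac{2 \pi}{3}) + (sin(\frac{2 \pi}{3})/(\frac{5}{6}))*B = - \frac{1}{2} + (\frac{3 \sqrt{3}}{5})*B.
Answer: - \frac{1}{2} + \frac{\sqrt{3}}{2} \gamma_{12}


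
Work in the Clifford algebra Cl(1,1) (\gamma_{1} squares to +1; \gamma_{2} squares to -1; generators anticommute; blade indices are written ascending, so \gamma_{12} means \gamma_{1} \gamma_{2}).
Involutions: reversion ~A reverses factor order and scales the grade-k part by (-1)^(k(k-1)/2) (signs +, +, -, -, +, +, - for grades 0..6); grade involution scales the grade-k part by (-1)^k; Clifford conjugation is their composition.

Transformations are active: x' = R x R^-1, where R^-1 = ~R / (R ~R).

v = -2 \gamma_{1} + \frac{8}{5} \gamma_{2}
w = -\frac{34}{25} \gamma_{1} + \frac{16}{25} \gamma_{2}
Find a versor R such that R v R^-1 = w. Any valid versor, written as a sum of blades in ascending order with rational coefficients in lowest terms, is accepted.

Key observation: q(v) = q(w) = \frac{36}{25} (sandwiches preserve the norm), so R = v + w = -\frac{84}{25} \gamma_{1} + \frac{56}{25} \gamma_{2} works whenever it is invertible — the component of v along it is kept and (v - w)/2 reverses, sending v to w.
Answer: -\frac{84}{25} \gamma_{1} + \frac{56}{25} \gamma_{2}
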